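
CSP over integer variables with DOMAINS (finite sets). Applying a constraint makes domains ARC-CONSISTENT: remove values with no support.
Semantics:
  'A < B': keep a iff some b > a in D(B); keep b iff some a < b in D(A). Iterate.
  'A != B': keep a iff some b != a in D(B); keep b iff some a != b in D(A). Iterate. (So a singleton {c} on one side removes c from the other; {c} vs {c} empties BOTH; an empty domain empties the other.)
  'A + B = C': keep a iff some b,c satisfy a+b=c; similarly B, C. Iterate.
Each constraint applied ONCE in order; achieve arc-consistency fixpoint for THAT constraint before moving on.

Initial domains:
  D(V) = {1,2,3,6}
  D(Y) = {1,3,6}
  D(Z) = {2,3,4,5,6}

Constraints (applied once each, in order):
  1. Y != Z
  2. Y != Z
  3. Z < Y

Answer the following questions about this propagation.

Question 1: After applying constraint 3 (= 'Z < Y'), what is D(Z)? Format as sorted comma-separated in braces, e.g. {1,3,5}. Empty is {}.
Answer: {2,3,4,5}

Derivation:
Constraint 1 (Y != Z) on D(Y)={1,3,6} D(Z)={2,3,4,5,6}: no change
Constraint 2 (Y != Z) on D(Y)={1,3,6} D(Z)={2,3,4,5,6}: no change
Constraint 3 (Z < Y) on D(Z)={2,3,4,5,6} D(Y)={1,3,6}: Z {2,3,4,5,6}->{2,3,4,5}; Y {1,3,6}->{3,6}
So after constraint 3: D(Z) = {2,3,4,5}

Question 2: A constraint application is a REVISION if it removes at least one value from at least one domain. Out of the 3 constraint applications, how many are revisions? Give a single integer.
Constraint 1 (Y != Z) on D(Y)={1,3,6} D(Z)={2,3,4,5,6}: no change => not a revision
Constraint 2 (Y != Z) on D(Y)={1,3,6} D(Z)={2,3,4,5,6}: no change => not a revision
Constraint 3 (Z < Y) on D(Z)={2,3,4,5,6} D(Y)={1,3,6}: Z {2,3,4,5,6}->{2,3,4,5}; Y {1,3,6}->{3,6} => REVISION
Total revisions = 1

Answer: 1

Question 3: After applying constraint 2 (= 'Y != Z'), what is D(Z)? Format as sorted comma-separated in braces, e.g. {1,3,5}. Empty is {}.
Answer: {2,3,4,5,6}

Derivation:
Constraint 1 (Y != Z) on D(Y)={1,3,6} D(Z)={2,3,4,5,6}: no change
Constraint 2 (Y != Z) on D(Y)={1,3,6} D(Z)={2,3,4,5,6}: no change
So after constraint 2: D(Z) = {2,3,4,5,6}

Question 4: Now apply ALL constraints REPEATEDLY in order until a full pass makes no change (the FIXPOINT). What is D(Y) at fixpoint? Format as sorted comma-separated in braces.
Answer: {3,6}

Derivation:
pass 0 (initial): D(Y)={1,3,6}
pass 1: Y {1,3,6}->{3,6}; Z {2,3,4,5,6}->{2,3,4,5}
pass 2: no change
Fixpoint after 2 passes: D(Y) = {3,6}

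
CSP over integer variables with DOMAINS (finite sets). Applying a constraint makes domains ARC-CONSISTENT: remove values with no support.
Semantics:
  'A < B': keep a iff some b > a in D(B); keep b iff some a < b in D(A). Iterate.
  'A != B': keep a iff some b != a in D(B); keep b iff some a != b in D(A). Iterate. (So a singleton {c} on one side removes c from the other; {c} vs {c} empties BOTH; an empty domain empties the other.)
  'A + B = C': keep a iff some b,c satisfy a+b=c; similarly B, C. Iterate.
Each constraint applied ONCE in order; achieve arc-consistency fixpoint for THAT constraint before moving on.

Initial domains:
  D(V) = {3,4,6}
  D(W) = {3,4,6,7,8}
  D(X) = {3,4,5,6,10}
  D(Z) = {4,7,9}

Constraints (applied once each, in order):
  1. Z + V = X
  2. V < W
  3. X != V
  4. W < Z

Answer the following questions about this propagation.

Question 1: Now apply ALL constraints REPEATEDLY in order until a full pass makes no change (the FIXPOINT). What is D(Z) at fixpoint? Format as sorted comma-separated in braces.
Answer: {7}

Derivation:
pass 0 (initial): D(Z)={4,7,9}
pass 1: V {3,4,6}->{3,6}; W {3,4,6,7,8}->{4,6}; X {3,4,5,6,10}->{10}; Z {4,7,9}->{7}
pass 2: V {3,6}->{3}
pass 3: no change
Fixpoint after 3 passes: D(Z) = {7}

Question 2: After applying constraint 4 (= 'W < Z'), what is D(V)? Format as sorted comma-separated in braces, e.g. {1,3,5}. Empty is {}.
Answer: {3,6}

Derivation:
Constraint 1 (Z + V = X) on D(Z)={4,7,9} D(V)={3,4,6} D(X)={3,4,5,6,10}: Z {4,7,9}->{4,7}; V {3,4,6}->{3,6}; X {3,4,5,6,10}->{10}
Constraint 2 (V < W) on D(V)={3,6} D(W)={3,4,6,7,8}: W {3,4,6,7,8}->{4,6,7,8}
Constraint 3 (X != V) on D(X)={10} D(V)={3,6}: no change
Constraint 4 (W < Z) on D(W)={4,6,7,8} D(Z)={4,7}: W {4,6,7,8}->{4,6}; Z {4,7}->{7}
So after constraint 4: D(V) = {3,6}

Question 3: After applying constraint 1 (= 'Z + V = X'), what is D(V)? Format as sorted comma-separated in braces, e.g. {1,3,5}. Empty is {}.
Answer: {3,6}

Derivation:
Constraint 1 (Z + V = X) on D(Z)={4,7,9} D(V)={3,4,6} D(X)={3,4,5,6,10}: Z {4,7,9}->{4,7}; V {3,4,6}->{3,6}; X {3,4,5,6,10}->{10}
So after constraint 1: D(V) = {3,6}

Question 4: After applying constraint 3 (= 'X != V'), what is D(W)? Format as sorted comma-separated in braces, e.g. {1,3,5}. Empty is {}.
Answer: {4,6,7,8}

Derivation:
Constraint 1 (Z + V = X) on D(Z)={4,7,9} D(V)={3,4,6} D(X)={3,4,5,6,10}: Z {4,7,9}->{4,7}; V {3,4,6}->{3,6}; X {3,4,5,6,10}->{10}
Constraint 2 (V < W) on D(V)={3,6} D(W)={3,4,6,7,8}: W {3,4,6,7,8}->{4,6,7,8}
Constraint 3 (X != V) on D(X)={10} D(V)={3,6}: no change
So after constraint 3: D(W) = {4,6,7,8}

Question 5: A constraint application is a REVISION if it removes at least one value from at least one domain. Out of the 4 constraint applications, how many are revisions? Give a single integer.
Constraint 1 (Z + V = X) on D(Z)={4,7,9} D(V)={3,4,6} D(X)={3,4,5,6,10}: Z {4,7,9}->{4,7}; V {3,4,6}->{3,6}; X {3,4,5,6,10}->{10} => REVISION
Constraint 2 (V < W) on D(V)={3,6} D(W)={3,4,6,7,8}: W {3,4,6,7,8}->{4,6,7,8} => REVISION
Constraint 3 (X != V) on D(X)={10} D(V)={3,6}: no change => not a revision
Constraint 4 (W < Z) on D(W)={4,6,7,8} D(Z)={4,7}: W {4,6,7,8}->{4,6}; Z {4,7}->{7} => REVISION
Total revisions = 3

Answer: 3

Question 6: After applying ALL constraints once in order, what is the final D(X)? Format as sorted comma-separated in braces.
Answer: {10}

Derivation:
Constraint 1 (Z + V = X) on D(Z)={4,7,9} D(V)={3,4,6} D(X)={3,4,5,6,10}: Z {4,7,9}->{4,7}; V {3,4,6}->{3,6}; X {3,4,5,6,10}->{10}
Constraint 2 (V < W) on D(V)={3,6} D(W)={3,4,6,7,8}: W {3,4,6,7,8}->{4,6,7,8}
Constraint 3 (X != V) on D(X)={10} D(V)={3,6}: no change
Constraint 4 (W < Z) on D(W)={4,6,7,8} D(Z)={4,7}: W {4,6,7,8}->{4,6}; Z {4,7}->{7}
So after all 4 constraints: D(X) = {10}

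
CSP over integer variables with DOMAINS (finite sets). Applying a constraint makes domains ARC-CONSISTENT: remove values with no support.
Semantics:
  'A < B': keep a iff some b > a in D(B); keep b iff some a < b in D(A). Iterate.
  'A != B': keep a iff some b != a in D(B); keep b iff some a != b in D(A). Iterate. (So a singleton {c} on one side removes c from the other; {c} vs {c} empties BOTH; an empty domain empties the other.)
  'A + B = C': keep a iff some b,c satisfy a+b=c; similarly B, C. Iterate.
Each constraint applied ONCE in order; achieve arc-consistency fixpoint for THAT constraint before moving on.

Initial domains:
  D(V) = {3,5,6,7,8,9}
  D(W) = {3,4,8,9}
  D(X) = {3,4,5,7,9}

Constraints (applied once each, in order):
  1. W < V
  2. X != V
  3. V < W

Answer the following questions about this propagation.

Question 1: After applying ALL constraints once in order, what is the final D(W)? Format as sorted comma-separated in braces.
Answer: {8}

Derivation:
Constraint 1 (W < V) on D(W)={3,4,8,9} D(V)={3,5,6,7,8,9}: W {3,4,8,9}->{3,4,8}; V {3,5,6,7,8,9}->{5,6,7,8,9}
Constraint 2 (X != V) on D(X)={3,4,5,7,9} D(V)={5,6,7,8,9}: no change
Constraint 3 (V < W) on D(V)={5,6,7,8,9} D(W)={3,4,8}: V {5,6,7,8,9}->{5,6,7}; W {3,4,8}->{8}
So after all 3 constraints: D(W) = {8}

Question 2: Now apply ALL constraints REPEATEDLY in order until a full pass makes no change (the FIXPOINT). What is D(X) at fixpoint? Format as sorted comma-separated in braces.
Answer: {}

Derivation:
pass 0 (initial): D(X)={3,4,5,7,9}
pass 1: V {3,5,6,7,8,9}->{5,6,7}; W {3,4,8,9}->{8}
pass 2: V {5,6,7}->{}; W {8}->{}; X {3,4,5,7,9}->{}
pass 3: no change
Fixpoint after 3 passes: D(X) = {}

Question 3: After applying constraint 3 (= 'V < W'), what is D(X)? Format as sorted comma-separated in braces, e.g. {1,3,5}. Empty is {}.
Constraint 1 (W < V) on D(W)={3,4,8,9} D(V)={3,5,6,7,8,9}: W {3,4,8,9}->{3,4,8}; V {3,5,6,7,8,9}->{5,6,7,8,9}
Constraint 2 (X != V) on D(X)={3,4,5,7,9} D(V)={5,6,7,8,9}: no change
Constraint 3 (V < W) on D(V)={5,6,7,8,9} D(W)={3,4,8}: V {5,6,7,8,9}->{5,6,7}; W {3,4,8}->{8}
So after constraint 3: D(X) = {3,4,5,7,9}

Answer: {3,4,5,7,9}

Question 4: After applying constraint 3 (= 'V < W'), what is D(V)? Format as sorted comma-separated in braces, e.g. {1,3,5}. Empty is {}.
Constraint 1 (W < V) on D(W)={3,4,8,9} D(V)={3,5,6,7,8,9}: W {3,4,8,9}->{3,4,8}; V {3,5,6,7,8,9}->{5,6,7,8,9}
Constraint 2 (X != V) on D(X)={3,4,5,7,9} D(V)={5,6,7,8,9}: no change
Constraint 3 (V < W) on D(V)={5,6,7,8,9} D(W)={3,4,8}: V {5,6,7,8,9}->{5,6,7}; W {3,4,8}->{8}
So after constraint 3: D(V) = {5,6,7}

Answer: {5,6,7}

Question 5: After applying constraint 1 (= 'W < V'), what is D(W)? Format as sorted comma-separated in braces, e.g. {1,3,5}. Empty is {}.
Answer: {3,4,8}

Derivation:
Constraint 1 (W < V) on D(W)={3,4,8,9} D(V)={3,5,6,7,8,9}: W {3,4,8,9}->{3,4,8}; V {3,5,6,7,8,9}->{5,6,7,8,9}
So after constraint 1: D(W) = {3,4,8}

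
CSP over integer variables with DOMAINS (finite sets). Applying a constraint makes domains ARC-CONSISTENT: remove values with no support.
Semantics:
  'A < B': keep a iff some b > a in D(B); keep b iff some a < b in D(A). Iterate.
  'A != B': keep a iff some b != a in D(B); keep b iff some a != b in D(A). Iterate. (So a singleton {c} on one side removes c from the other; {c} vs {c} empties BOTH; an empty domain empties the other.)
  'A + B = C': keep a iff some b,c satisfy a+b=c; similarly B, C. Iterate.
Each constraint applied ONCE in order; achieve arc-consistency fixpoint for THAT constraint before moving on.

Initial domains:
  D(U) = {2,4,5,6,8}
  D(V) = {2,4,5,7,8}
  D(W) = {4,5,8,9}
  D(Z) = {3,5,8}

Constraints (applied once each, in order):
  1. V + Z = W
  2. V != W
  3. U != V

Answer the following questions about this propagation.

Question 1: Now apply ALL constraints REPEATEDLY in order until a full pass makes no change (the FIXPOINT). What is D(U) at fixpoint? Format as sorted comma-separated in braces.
pass 0 (initial): D(U)={2,4,5,6,8}
pass 1: V {2,4,5,7,8}->{2,4,5}; W {4,5,8,9}->{5,8,9}; Z {3,5,8}->{3,5}
pass 2: no change
Fixpoint after 2 passes: D(U) = {2,4,5,6,8}

Answer: {2,4,5,6,8}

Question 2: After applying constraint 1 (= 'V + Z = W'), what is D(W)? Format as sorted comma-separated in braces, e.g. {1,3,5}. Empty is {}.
Answer: {5,8,9}

Derivation:
Constraint 1 (V + Z = W) on D(V)={2,4,5,7,8} D(Z)={3,5,8} D(W)={4,5,8,9}: V {2,4,5,7,8}->{2,4,5}; Z {3,5,8}->{3,5}; W {4,5,8,9}->{5,8,9}
So after constraint 1: D(W) = {5,8,9}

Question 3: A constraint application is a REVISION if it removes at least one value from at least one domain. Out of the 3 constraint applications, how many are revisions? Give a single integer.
Constraint 1 (V + Z = W) on D(V)={2,4,5,7,8} D(Z)={3,5,8} D(W)={4,5,8,9}: V {2,4,5,7,8}->{2,4,5}; Z {3,5,8}->{3,5}; W {4,5,8,9}->{5,8,9} => REVISION
Constraint 2 (V != W) on D(V)={2,4,5} D(W)={5,8,9}: no change => not a revision
Constraint 3 (U != V) on D(U)={2,4,5,6,8} D(V)={2,4,5}: no change => not a revision
Total revisions = 1

Answer: 1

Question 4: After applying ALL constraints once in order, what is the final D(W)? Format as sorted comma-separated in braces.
Constraint 1 (V + Z = W) on D(V)={2,4,5,7,8} D(Z)={3,5,8} D(W)={4,5,8,9}: V {2,4,5,7,8}->{2,4,5}; Z {3,5,8}->{3,5}; W {4,5,8,9}->{5,8,9}
Constraint 2 (V != W) on D(V)={2,4,5} D(W)={5,8,9}: no change
Constraint 3 (U != V) on D(U)={2,4,5,6,8} D(V)={2,4,5}: no change
So after all 3 constraints: D(W) = {5,8,9}

Answer: {5,8,9}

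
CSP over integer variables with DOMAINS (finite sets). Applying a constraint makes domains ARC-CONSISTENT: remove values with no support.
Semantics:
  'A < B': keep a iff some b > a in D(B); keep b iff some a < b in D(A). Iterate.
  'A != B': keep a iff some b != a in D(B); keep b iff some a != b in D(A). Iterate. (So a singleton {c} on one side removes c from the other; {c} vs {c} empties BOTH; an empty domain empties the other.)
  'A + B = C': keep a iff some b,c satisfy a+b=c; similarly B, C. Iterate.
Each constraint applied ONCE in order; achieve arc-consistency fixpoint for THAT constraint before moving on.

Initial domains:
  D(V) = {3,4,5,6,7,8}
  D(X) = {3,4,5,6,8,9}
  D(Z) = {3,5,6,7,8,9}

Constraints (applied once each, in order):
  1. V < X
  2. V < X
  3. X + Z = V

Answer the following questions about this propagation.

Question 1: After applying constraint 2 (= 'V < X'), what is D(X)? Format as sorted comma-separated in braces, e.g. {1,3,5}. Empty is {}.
Answer: {4,5,6,8,9}

Derivation:
Constraint 1 (V < X) on D(V)={3,4,5,6,7,8} D(X)={3,4,5,6,8,9}: X {3,4,5,6,8,9}->{4,5,6,8,9}
Constraint 2 (V < X) on D(V)={3,4,5,6,7,8} D(X)={4,5,6,8,9}: no change
So after constraint 2: D(X) = {4,5,6,8,9}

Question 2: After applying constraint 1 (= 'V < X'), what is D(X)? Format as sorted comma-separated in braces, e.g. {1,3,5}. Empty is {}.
Constraint 1 (V < X) on D(V)={3,4,5,6,7,8} D(X)={3,4,5,6,8,9}: X {3,4,5,6,8,9}->{4,5,6,8,9}
So after constraint 1: D(X) = {4,5,6,8,9}

Answer: {4,5,6,8,9}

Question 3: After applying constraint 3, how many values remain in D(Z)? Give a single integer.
Answer: 1

Derivation:
Constraint 1 (V < X) on D(V)={3,4,5,6,7,8} D(X)={3,4,5,6,8,9}: X {3,4,5,6,8,9}->{4,5,6,8,9}
Constraint 2 (V < X) on D(V)={3,4,5,6,7,8} D(X)={4,5,6,8,9}: no change
Constraint 3 (X + Z = V) on D(X)={4,5,6,8,9} D(Z)={3,5,6,7,8,9} D(V)={3,4,5,6,7,8}: X {4,5,6,8,9}->{4,5}; Z {3,5,6,7,8,9}->{3}; V {3,4,5,6,7,8}->{7,8}
So after constraint 3: D(Z)={3}, size = 1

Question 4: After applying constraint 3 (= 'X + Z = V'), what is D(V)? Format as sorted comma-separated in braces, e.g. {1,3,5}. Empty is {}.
Answer: {7,8}

Derivation:
Constraint 1 (V < X) on D(V)={3,4,5,6,7,8} D(X)={3,4,5,6,8,9}: X {3,4,5,6,8,9}->{4,5,6,8,9}
Constraint 2 (V < X) on D(V)={3,4,5,6,7,8} D(X)={4,5,6,8,9}: no change
Constraint 3 (X + Z = V) on D(X)={4,5,6,8,9} D(Z)={3,5,6,7,8,9} D(V)={3,4,5,6,7,8}: X {4,5,6,8,9}->{4,5}; Z {3,5,6,7,8,9}->{3}; V {3,4,5,6,7,8}->{7,8}
So after constraint 3: D(V) = {7,8}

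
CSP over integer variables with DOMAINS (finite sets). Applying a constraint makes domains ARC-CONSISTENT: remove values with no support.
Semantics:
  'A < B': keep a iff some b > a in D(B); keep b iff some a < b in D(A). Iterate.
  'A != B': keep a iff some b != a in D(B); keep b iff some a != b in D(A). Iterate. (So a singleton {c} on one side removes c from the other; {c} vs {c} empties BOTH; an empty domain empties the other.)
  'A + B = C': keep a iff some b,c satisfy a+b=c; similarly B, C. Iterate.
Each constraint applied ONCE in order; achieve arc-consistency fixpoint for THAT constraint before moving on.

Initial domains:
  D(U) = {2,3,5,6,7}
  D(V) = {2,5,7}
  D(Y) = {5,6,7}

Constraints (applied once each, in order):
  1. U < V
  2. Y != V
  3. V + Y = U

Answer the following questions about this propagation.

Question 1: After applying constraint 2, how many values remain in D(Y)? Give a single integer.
Constraint 1 (U < V) on D(U)={2,3,5,6,7} D(V)={2,5,7}: U {2,3,5,6,7}->{2,3,5,6}; V {2,5,7}->{5,7}
Constraint 2 (Y != V) on D(Y)={5,6,7} D(V)={5,7}: no change
So after constraint 2: D(Y)={5,6,7}, size = 3

Answer: 3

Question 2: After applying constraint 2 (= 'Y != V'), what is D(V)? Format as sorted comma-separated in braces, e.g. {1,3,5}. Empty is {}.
Constraint 1 (U < V) on D(U)={2,3,5,6,7} D(V)={2,5,7}: U {2,3,5,6,7}->{2,3,5,6}; V {2,5,7}->{5,7}
Constraint 2 (Y != V) on D(Y)={5,6,7} D(V)={5,7}: no change
So after constraint 2: D(V) = {5,7}

Answer: {5,7}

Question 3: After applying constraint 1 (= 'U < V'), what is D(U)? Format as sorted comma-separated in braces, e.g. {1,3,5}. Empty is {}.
Constraint 1 (U < V) on D(U)={2,3,5,6,7} D(V)={2,5,7}: U {2,3,5,6,7}->{2,3,5,6}; V {2,5,7}->{5,7}
So after constraint 1: D(U) = {2,3,5,6}

Answer: {2,3,5,6}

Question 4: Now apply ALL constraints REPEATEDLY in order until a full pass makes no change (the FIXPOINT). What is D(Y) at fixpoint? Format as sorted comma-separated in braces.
pass 0 (initial): D(Y)={5,6,7}
pass 1: U {2,3,5,6,7}->{}; V {2,5,7}->{}; Y {5,6,7}->{}
pass 2: no change
Fixpoint after 2 passes: D(Y) = {}

Answer: {}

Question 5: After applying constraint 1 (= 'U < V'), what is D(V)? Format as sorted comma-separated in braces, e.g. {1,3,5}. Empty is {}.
Constraint 1 (U < V) on D(U)={2,3,5,6,7} D(V)={2,5,7}: U {2,3,5,6,7}->{2,3,5,6}; V {2,5,7}->{5,7}
So after constraint 1: D(V) = {5,7}

Answer: {5,7}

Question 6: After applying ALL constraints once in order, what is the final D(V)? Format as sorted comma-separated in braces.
Answer: {}

Derivation:
Constraint 1 (U < V) on D(U)={2,3,5,6,7} D(V)={2,5,7}: U {2,3,5,6,7}->{2,3,5,6}; V {2,5,7}->{5,7}
Constraint 2 (Y != V) on D(Y)={5,6,7} D(V)={5,7}: no change
Constraint 3 (V + Y = U) on D(V)={5,7} D(Y)={5,6,7} D(U)={2,3,5,6}: V {5,7}->{}; Y {5,6,7}->{}; U {2,3,5,6}->{}
So after all 3 constraints: D(V) = {}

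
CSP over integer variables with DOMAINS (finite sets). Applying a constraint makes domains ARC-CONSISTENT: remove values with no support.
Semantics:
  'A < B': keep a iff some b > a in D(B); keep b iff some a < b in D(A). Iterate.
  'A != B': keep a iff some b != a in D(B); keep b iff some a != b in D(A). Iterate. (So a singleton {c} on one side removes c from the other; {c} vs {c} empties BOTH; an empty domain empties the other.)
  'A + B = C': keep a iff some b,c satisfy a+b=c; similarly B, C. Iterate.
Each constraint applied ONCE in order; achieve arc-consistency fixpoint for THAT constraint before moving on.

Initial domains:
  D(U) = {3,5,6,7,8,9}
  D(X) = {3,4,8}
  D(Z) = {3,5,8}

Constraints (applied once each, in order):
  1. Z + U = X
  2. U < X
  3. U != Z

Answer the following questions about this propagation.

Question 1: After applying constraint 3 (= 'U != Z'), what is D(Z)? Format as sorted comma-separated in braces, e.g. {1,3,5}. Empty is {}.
Answer: {3,5}

Derivation:
Constraint 1 (Z + U = X) on D(Z)={3,5,8} D(U)={3,5,6,7,8,9} D(X)={3,4,8}: Z {3,5,8}->{3,5}; U {3,5,6,7,8,9}->{3,5}; X {3,4,8}->{8}
Constraint 2 (U < X) on D(U)={3,5} D(X)={8}: no change
Constraint 3 (U != Z) on D(U)={3,5} D(Z)={3,5}: no change
So after constraint 3: D(Z) = {3,5}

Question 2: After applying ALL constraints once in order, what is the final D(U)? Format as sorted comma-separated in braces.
Answer: {3,5}

Derivation:
Constraint 1 (Z + U = X) on D(Z)={3,5,8} D(U)={3,5,6,7,8,9} D(X)={3,4,8}: Z {3,5,8}->{3,5}; U {3,5,6,7,8,9}->{3,5}; X {3,4,8}->{8}
Constraint 2 (U < X) on D(U)={3,5} D(X)={8}: no change
Constraint 3 (U != Z) on D(U)={3,5} D(Z)={3,5}: no change
So after all 3 constraints: D(U) = {3,5}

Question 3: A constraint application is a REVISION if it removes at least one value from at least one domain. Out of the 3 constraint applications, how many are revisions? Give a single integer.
Answer: 1

Derivation:
Constraint 1 (Z + U = X) on D(Z)={3,5,8} D(U)={3,5,6,7,8,9} D(X)={3,4,8}: Z {3,5,8}->{3,5}; U {3,5,6,7,8,9}->{3,5}; X {3,4,8}->{8} => REVISION
Constraint 2 (U < X) on D(U)={3,5} D(X)={8}: no change => not a revision
Constraint 3 (U != Z) on D(U)={3,5} D(Z)={3,5}: no change => not a revision
Total revisions = 1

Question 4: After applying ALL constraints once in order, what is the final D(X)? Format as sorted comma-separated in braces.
Answer: {8}

Derivation:
Constraint 1 (Z + U = X) on D(Z)={3,5,8} D(U)={3,5,6,7,8,9} D(X)={3,4,8}: Z {3,5,8}->{3,5}; U {3,5,6,7,8,9}->{3,5}; X {3,4,8}->{8}
Constraint 2 (U < X) on D(U)={3,5} D(X)={8}: no change
Constraint 3 (U != Z) on D(U)={3,5} D(Z)={3,5}: no change
So after all 3 constraints: D(X) = {8}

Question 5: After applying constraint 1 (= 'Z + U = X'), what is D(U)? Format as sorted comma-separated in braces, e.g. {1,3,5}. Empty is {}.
Answer: {3,5}

Derivation:
Constraint 1 (Z + U = X) on D(Z)={3,5,8} D(U)={3,5,6,7,8,9} D(X)={3,4,8}: Z {3,5,8}->{3,5}; U {3,5,6,7,8,9}->{3,5}; X {3,4,8}->{8}
So after constraint 1: D(U) = {3,5}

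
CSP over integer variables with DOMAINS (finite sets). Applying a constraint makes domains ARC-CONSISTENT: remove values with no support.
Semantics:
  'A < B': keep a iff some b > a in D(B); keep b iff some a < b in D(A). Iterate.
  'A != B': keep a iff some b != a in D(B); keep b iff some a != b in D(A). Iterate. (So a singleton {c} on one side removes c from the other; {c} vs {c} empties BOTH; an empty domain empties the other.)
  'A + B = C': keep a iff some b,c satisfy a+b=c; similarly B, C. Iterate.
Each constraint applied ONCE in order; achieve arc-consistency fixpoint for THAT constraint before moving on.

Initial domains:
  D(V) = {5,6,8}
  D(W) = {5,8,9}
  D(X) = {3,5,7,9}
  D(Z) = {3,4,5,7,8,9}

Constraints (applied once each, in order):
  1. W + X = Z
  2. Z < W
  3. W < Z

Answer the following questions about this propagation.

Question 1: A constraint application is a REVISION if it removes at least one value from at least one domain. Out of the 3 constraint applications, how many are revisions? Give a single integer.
Constraint 1 (W + X = Z) on D(W)={5,8,9} D(X)={3,5,7,9} D(Z)={3,4,5,7,8,9}: W {5,8,9}->{5}; X {3,5,7,9}->{3}; Z {3,4,5,7,8,9}->{8} => REVISION
Constraint 2 (Z < W) on D(Z)={8} D(W)={5}: Z {8}->{}; W {5}->{} => REVISION
Constraint 3 (W < Z) on D(W)={} D(Z)={}: no change => not a revision
Total revisions = 2

Answer: 2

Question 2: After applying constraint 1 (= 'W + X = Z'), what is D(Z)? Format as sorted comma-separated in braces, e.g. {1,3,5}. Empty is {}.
Answer: {8}

Derivation:
Constraint 1 (W + X = Z) on D(W)={5,8,9} D(X)={3,5,7,9} D(Z)={3,4,5,7,8,9}: W {5,8,9}->{5}; X {3,5,7,9}->{3}; Z {3,4,5,7,8,9}->{8}
So after constraint 1: D(Z) = {8}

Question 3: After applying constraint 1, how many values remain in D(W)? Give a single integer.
Constraint 1 (W + X = Z) on D(W)={5,8,9} D(X)={3,5,7,9} D(Z)={3,4,5,7,8,9}: W {5,8,9}->{5}; X {3,5,7,9}->{3}; Z {3,4,5,7,8,9}->{8}
So after constraint 1: D(W)={5}, size = 1

Answer: 1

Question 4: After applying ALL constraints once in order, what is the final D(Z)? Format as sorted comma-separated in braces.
Constraint 1 (W + X = Z) on D(W)={5,8,9} D(X)={3,5,7,9} D(Z)={3,4,5,7,8,9}: W {5,8,9}->{5}; X {3,5,7,9}->{3}; Z {3,4,5,7,8,9}->{8}
Constraint 2 (Z < W) on D(Z)={8} D(W)={5}: Z {8}->{}; W {5}->{}
Constraint 3 (W < Z) on D(W)={} D(Z)={}: no change
So after all 3 constraints: D(Z) = {}

Answer: {}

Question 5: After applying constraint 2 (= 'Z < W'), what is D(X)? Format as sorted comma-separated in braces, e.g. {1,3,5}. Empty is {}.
Answer: {3}

Derivation:
Constraint 1 (W + X = Z) on D(W)={5,8,9} D(X)={3,5,7,9} D(Z)={3,4,5,7,8,9}: W {5,8,9}->{5}; X {3,5,7,9}->{3}; Z {3,4,5,7,8,9}->{8}
Constraint 2 (Z < W) on D(Z)={8} D(W)={5}: Z {8}->{}; W {5}->{}
So after constraint 2: D(X) = {3}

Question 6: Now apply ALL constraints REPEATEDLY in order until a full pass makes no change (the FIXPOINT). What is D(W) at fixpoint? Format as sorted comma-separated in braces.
pass 0 (initial): D(W)={5,8,9}
pass 1: W {5,8,9}->{}; X {3,5,7,9}->{3}; Z {3,4,5,7,8,9}->{}
pass 2: X {3}->{}
pass 3: no change
Fixpoint after 3 passes: D(W) = {}

Answer: {}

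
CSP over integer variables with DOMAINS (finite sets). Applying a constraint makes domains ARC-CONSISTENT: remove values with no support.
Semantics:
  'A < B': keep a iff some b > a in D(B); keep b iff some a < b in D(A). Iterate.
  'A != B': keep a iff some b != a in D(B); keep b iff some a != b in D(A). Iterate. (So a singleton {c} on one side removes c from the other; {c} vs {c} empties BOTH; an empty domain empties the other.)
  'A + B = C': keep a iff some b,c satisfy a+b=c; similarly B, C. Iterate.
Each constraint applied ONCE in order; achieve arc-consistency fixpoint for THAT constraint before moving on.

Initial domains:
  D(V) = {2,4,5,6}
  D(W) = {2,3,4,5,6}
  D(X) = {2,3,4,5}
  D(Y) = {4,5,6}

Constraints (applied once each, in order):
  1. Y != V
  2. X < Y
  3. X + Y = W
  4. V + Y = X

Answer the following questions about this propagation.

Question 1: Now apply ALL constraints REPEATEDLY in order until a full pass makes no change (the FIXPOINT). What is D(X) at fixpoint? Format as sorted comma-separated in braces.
Answer: {}

Derivation:
pass 0 (initial): D(X)={2,3,4,5}
pass 1: V {2,4,5,6}->{}; W {2,3,4,5,6}->{6}; X {2,3,4,5}->{}; Y {4,5,6}->{}
pass 2: W {6}->{}
pass 3: no change
Fixpoint after 3 passes: D(X) = {}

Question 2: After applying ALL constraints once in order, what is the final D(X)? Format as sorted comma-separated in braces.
Answer: {}

Derivation:
Constraint 1 (Y != V) on D(Y)={4,5,6} D(V)={2,4,5,6}: no change
Constraint 2 (X < Y) on D(X)={2,3,4,5} D(Y)={4,5,6}: no change
Constraint 3 (X + Y = W) on D(X)={2,3,4,5} D(Y)={4,5,6} D(W)={2,3,4,5,6}: X {2,3,4,5}->{2}; Y {4,5,6}->{4}; W {2,3,4,5,6}->{6}
Constraint 4 (V + Y = X) on D(V)={2,4,5,6} D(Y)={4} D(X)={2}: V {2,4,5,6}->{}; Y {4}->{}; X {2}->{}
So after all 4 constraints: D(X) = {}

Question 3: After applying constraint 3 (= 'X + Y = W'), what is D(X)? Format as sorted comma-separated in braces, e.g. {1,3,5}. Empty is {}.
Answer: {2}

Derivation:
Constraint 1 (Y != V) on D(Y)={4,5,6} D(V)={2,4,5,6}: no change
Constraint 2 (X < Y) on D(X)={2,3,4,5} D(Y)={4,5,6}: no change
Constraint 3 (X + Y = W) on D(X)={2,3,4,5} D(Y)={4,5,6} D(W)={2,3,4,5,6}: X {2,3,4,5}->{2}; Y {4,5,6}->{4}; W {2,3,4,5,6}->{6}
So after constraint 3: D(X) = {2}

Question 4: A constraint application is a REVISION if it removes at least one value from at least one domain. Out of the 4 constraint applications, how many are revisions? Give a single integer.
Constraint 1 (Y != V) on D(Y)={4,5,6} D(V)={2,4,5,6}: no change => not a revision
Constraint 2 (X < Y) on D(X)={2,3,4,5} D(Y)={4,5,6}: no change => not a revision
Constraint 3 (X + Y = W) on D(X)={2,3,4,5} D(Y)={4,5,6} D(W)={2,3,4,5,6}: X {2,3,4,5}->{2}; Y {4,5,6}->{4}; W {2,3,4,5,6}->{6} => REVISION
Constraint 4 (V + Y = X) on D(V)={2,4,5,6} D(Y)={4} D(X)={2}: V {2,4,5,6}->{}; Y {4}->{}; X {2}->{} => REVISION
Total revisions = 2

Answer: 2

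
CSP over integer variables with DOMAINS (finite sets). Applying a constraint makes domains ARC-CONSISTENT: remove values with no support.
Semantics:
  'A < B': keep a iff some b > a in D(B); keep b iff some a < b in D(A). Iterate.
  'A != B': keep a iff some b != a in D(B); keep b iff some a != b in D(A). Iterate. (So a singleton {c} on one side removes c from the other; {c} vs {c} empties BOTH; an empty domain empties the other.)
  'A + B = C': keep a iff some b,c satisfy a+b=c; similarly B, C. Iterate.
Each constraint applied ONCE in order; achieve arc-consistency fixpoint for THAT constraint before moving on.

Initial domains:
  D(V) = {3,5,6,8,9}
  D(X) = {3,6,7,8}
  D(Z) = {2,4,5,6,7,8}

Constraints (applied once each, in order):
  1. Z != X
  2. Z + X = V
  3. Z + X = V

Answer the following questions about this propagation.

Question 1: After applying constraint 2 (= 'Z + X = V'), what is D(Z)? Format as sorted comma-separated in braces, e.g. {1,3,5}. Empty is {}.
Constraint 1 (Z != X) on D(Z)={2,4,5,6,7,8} D(X)={3,6,7,8}: no change
Constraint 2 (Z + X = V) on D(Z)={2,4,5,6,7,8} D(X)={3,6,7,8} D(V)={3,5,6,8,9}: Z {2,4,5,6,7,8}->{2,5,6}; X {3,6,7,8}->{3,6,7}; V {3,5,6,8,9}->{5,8,9}
So after constraint 2: D(Z) = {2,5,6}

Answer: {2,5,6}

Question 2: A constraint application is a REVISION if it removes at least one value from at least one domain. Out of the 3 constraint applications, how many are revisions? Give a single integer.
Answer: 1

Derivation:
Constraint 1 (Z != X) on D(Z)={2,4,5,6,7,8} D(X)={3,6,7,8}: no change => not a revision
Constraint 2 (Z + X = V) on D(Z)={2,4,5,6,7,8} D(X)={3,6,7,8} D(V)={3,5,6,8,9}: Z {2,4,5,6,7,8}->{2,5,6}; X {3,6,7,8}->{3,6,7}; V {3,5,6,8,9}->{5,8,9} => REVISION
Constraint 3 (Z + X = V) on D(Z)={2,5,6} D(X)={3,6,7} D(V)={5,8,9}: no change => not a revision
Total revisions = 1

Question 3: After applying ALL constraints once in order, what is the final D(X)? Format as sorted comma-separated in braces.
Answer: {3,6,7}

Derivation:
Constraint 1 (Z != X) on D(Z)={2,4,5,6,7,8} D(X)={3,6,7,8}: no change
Constraint 2 (Z + X = V) on D(Z)={2,4,5,6,7,8} D(X)={3,6,7,8} D(V)={3,5,6,8,9}: Z {2,4,5,6,7,8}->{2,5,6}; X {3,6,7,8}->{3,6,7}; V {3,5,6,8,9}->{5,8,9}
Constraint 3 (Z + X = V) on D(Z)={2,5,6} D(X)={3,6,7} D(V)={5,8,9}: no change
So after all 3 constraints: D(X) = {3,6,7}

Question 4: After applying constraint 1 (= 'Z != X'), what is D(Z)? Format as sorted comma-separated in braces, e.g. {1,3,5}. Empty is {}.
Constraint 1 (Z != X) on D(Z)={2,4,5,6,7,8} D(X)={3,6,7,8}: no change
So after constraint 1: D(Z) = {2,4,5,6,7,8}

Answer: {2,4,5,6,7,8}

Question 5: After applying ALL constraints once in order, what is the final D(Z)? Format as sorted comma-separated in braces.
Constraint 1 (Z != X) on D(Z)={2,4,5,6,7,8} D(X)={3,6,7,8}: no change
Constraint 2 (Z + X = V) on D(Z)={2,4,5,6,7,8} D(X)={3,6,7,8} D(V)={3,5,6,8,9}: Z {2,4,5,6,7,8}->{2,5,6}; X {3,6,7,8}->{3,6,7}; V {3,5,6,8,9}->{5,8,9}
Constraint 3 (Z + X = V) on D(Z)={2,5,6} D(X)={3,6,7} D(V)={5,8,9}: no change
So after all 3 constraints: D(Z) = {2,5,6}

Answer: {2,5,6}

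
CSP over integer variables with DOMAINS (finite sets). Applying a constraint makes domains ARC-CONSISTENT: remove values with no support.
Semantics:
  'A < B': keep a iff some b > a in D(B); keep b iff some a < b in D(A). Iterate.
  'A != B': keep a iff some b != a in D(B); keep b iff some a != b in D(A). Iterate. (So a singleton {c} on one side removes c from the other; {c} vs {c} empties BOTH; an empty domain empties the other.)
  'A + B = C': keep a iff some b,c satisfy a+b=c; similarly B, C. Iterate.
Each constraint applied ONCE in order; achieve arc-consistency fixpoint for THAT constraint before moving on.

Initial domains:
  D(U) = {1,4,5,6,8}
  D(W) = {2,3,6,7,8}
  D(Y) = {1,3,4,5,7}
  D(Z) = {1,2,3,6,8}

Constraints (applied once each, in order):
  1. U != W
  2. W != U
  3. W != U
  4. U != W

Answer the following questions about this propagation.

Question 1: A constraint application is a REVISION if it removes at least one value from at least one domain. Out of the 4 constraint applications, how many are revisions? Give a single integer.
Answer: 0

Derivation:
Constraint 1 (U != W) on D(U)={1,4,5,6,8} D(W)={2,3,6,7,8}: no change => not a revision
Constraint 2 (W != U) on D(W)={2,3,6,7,8} D(U)={1,4,5,6,8}: no change => not a revision
Constraint 3 (W != U) on D(W)={2,3,6,7,8} D(U)={1,4,5,6,8}: no change => not a revision
Constraint 4 (U != W) on D(U)={1,4,5,6,8} D(W)={2,3,6,7,8}: no change => not a revision
Total revisions = 0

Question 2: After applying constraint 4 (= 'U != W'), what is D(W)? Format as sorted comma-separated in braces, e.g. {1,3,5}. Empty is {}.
Answer: {2,3,6,7,8}

Derivation:
Constraint 1 (U != W) on D(U)={1,4,5,6,8} D(W)={2,3,6,7,8}: no change
Constraint 2 (W != U) on D(W)={2,3,6,7,8} D(U)={1,4,5,6,8}: no change
Constraint 3 (W != U) on D(W)={2,3,6,7,8} D(U)={1,4,5,6,8}: no change
Constraint 4 (U != W) on D(U)={1,4,5,6,8} D(W)={2,3,6,7,8}: no change
So after constraint 4: D(W) = {2,3,6,7,8}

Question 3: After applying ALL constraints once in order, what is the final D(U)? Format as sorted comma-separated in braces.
Constraint 1 (U != W) on D(U)={1,4,5,6,8} D(W)={2,3,6,7,8}: no change
Constraint 2 (W != U) on D(W)={2,3,6,7,8} D(U)={1,4,5,6,8}: no change
Constraint 3 (W != U) on D(W)={2,3,6,7,8} D(U)={1,4,5,6,8}: no change
Constraint 4 (U != W) on D(U)={1,4,5,6,8} D(W)={2,3,6,7,8}: no change
So after all 4 constraints: D(U) = {1,4,5,6,8}

Answer: {1,4,5,6,8}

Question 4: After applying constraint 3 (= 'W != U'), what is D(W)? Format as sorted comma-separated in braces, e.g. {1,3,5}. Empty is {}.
Answer: {2,3,6,7,8}

Derivation:
Constraint 1 (U != W) on D(U)={1,4,5,6,8} D(W)={2,3,6,7,8}: no change
Constraint 2 (W != U) on D(W)={2,3,6,7,8} D(U)={1,4,5,6,8}: no change
Constraint 3 (W != U) on D(W)={2,3,6,7,8} D(U)={1,4,5,6,8}: no change
So after constraint 3: D(W) = {2,3,6,7,8}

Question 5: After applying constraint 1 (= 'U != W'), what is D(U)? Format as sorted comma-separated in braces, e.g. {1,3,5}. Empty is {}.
Constraint 1 (U != W) on D(U)={1,4,5,6,8} D(W)={2,3,6,7,8}: no change
So after constraint 1: D(U) = {1,4,5,6,8}

Answer: {1,4,5,6,8}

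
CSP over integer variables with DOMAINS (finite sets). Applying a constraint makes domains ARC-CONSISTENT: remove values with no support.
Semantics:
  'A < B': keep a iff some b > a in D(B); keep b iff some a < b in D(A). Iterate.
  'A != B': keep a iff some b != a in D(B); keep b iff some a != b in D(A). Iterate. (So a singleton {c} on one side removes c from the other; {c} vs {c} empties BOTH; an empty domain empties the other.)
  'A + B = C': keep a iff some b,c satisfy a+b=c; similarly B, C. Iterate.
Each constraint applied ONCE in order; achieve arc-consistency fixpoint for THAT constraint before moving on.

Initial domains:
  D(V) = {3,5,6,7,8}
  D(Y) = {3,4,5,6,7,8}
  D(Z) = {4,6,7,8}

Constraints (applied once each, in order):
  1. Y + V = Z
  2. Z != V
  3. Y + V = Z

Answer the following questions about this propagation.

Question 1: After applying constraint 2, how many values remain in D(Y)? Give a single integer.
Answer: 3

Derivation:
Constraint 1 (Y + V = Z) on D(Y)={3,4,5,6,7,8} D(V)={3,5,6,7,8} D(Z)={4,6,7,8}: Y {3,4,5,6,7,8}->{3,4,5}; V {3,5,6,7,8}->{3,5}; Z {4,6,7,8}->{6,7,8}
Constraint 2 (Z != V) on D(Z)={6,7,8} D(V)={3,5}: no change
So after constraint 2: D(Y)={3,4,5}, size = 3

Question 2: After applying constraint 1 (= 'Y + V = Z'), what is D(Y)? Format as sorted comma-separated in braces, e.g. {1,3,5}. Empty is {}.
Answer: {3,4,5}

Derivation:
Constraint 1 (Y + V = Z) on D(Y)={3,4,5,6,7,8} D(V)={3,5,6,7,8} D(Z)={4,6,7,8}: Y {3,4,5,6,7,8}->{3,4,5}; V {3,5,6,7,8}->{3,5}; Z {4,6,7,8}->{6,7,8}
So after constraint 1: D(Y) = {3,4,5}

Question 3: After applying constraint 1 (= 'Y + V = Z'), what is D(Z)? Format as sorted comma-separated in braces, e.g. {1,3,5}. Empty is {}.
Answer: {6,7,8}

Derivation:
Constraint 1 (Y + V = Z) on D(Y)={3,4,5,6,7,8} D(V)={3,5,6,7,8} D(Z)={4,6,7,8}: Y {3,4,5,6,7,8}->{3,4,5}; V {3,5,6,7,8}->{3,5}; Z {4,6,7,8}->{6,7,8}
So after constraint 1: D(Z) = {6,7,8}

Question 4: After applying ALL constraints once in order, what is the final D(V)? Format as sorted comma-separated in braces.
Answer: {3,5}

Derivation:
Constraint 1 (Y + V = Z) on D(Y)={3,4,5,6,7,8} D(V)={3,5,6,7,8} D(Z)={4,6,7,8}: Y {3,4,5,6,7,8}->{3,4,5}; V {3,5,6,7,8}->{3,5}; Z {4,6,7,8}->{6,7,8}
Constraint 2 (Z != V) on D(Z)={6,7,8} D(V)={3,5}: no change
Constraint 3 (Y + V = Z) on D(Y)={3,4,5} D(V)={3,5} D(Z)={6,7,8}: no change
So after all 3 constraints: D(V) = {3,5}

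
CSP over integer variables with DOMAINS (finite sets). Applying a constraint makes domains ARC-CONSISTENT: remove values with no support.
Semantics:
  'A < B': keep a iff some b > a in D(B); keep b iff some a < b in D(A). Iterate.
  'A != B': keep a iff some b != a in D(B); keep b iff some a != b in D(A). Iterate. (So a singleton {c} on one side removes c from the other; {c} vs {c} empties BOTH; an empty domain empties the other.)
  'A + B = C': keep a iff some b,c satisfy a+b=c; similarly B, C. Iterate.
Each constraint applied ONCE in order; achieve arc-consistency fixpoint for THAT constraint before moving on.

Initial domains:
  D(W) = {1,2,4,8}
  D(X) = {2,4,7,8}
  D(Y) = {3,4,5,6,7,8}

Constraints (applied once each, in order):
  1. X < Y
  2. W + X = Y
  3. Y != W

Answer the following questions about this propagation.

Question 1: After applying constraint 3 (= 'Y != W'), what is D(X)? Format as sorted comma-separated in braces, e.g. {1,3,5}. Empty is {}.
Constraint 1 (X < Y) on D(X)={2,4,7,8} D(Y)={3,4,5,6,7,8}: X {2,4,7,8}->{2,4,7}
Constraint 2 (W + X = Y) on D(W)={1,2,4,8} D(X)={2,4,7} D(Y)={3,4,5,6,7,8}: W {1,2,4,8}->{1,2,4}; Y {3,4,5,6,7,8}->{3,4,5,6,8}
Constraint 3 (Y != W) on D(Y)={3,4,5,6,8} D(W)={1,2,4}: no change
So after constraint 3: D(X) = {2,4,7}

Answer: {2,4,7}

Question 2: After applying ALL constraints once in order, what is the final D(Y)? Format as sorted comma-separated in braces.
Constraint 1 (X < Y) on D(X)={2,4,7,8} D(Y)={3,4,5,6,7,8}: X {2,4,7,8}->{2,4,7}
Constraint 2 (W + X = Y) on D(W)={1,2,4,8} D(X)={2,4,7} D(Y)={3,4,5,6,7,8}: W {1,2,4,8}->{1,2,4}; Y {3,4,5,6,7,8}->{3,4,5,6,8}
Constraint 3 (Y != W) on D(Y)={3,4,5,6,8} D(W)={1,2,4}: no change
So after all 3 constraints: D(Y) = {3,4,5,6,8}

Answer: {3,4,5,6,8}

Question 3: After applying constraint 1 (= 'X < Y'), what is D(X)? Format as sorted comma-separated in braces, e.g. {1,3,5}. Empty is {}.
Answer: {2,4,7}

Derivation:
Constraint 1 (X < Y) on D(X)={2,4,7,8} D(Y)={3,4,5,6,7,8}: X {2,4,7,8}->{2,4,7}
So after constraint 1: D(X) = {2,4,7}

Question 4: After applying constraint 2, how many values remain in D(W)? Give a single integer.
Constraint 1 (X < Y) on D(X)={2,4,7,8} D(Y)={3,4,5,6,7,8}: X {2,4,7,8}->{2,4,7}
Constraint 2 (W + X = Y) on D(W)={1,2,4,8} D(X)={2,4,7} D(Y)={3,4,5,6,7,8}: W {1,2,4,8}->{1,2,4}; Y {3,4,5,6,7,8}->{3,4,5,6,8}
So after constraint 2: D(W)={1,2,4}, size = 3

Answer: 3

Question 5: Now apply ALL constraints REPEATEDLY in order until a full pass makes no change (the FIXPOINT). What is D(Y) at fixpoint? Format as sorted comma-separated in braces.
pass 0 (initial): D(Y)={3,4,5,6,7,8}
pass 1: W {1,2,4,8}->{1,2,4}; X {2,4,7,8}->{2,4,7}; Y {3,4,5,6,7,8}->{3,4,5,6,8}
pass 2: no change
Fixpoint after 2 passes: D(Y) = {3,4,5,6,8}

Answer: {3,4,5,6,8}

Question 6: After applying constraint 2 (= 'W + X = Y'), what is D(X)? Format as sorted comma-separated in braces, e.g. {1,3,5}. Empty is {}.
Constraint 1 (X < Y) on D(X)={2,4,7,8} D(Y)={3,4,5,6,7,8}: X {2,4,7,8}->{2,4,7}
Constraint 2 (W + X = Y) on D(W)={1,2,4,8} D(X)={2,4,7} D(Y)={3,4,5,6,7,8}: W {1,2,4,8}->{1,2,4}; Y {3,4,5,6,7,8}->{3,4,5,6,8}
So after constraint 2: D(X) = {2,4,7}

Answer: {2,4,7}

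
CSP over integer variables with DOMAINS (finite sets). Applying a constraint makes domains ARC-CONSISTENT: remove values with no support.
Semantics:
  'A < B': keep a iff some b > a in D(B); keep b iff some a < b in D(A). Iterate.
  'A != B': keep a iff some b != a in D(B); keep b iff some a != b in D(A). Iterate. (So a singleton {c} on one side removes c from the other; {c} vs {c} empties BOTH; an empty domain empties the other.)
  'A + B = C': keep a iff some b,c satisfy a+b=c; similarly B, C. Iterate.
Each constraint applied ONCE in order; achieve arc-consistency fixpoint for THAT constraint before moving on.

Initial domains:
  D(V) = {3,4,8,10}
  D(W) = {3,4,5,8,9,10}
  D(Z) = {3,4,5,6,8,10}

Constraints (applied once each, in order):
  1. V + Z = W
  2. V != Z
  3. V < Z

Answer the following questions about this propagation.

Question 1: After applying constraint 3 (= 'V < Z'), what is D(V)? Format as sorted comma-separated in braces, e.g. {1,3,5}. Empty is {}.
Constraint 1 (V + Z = W) on D(V)={3,4,8,10} D(Z)={3,4,5,6,8,10} D(W)={3,4,5,8,9,10}: V {3,4,8,10}->{3,4}; Z {3,4,5,6,8,10}->{4,5,6}; W {3,4,5,8,9,10}->{8,9,10}
Constraint 2 (V != Z) on D(V)={3,4} D(Z)={4,5,6}: no change
Constraint 3 (V < Z) on D(V)={3,4} D(Z)={4,5,6}: no change
So after constraint 3: D(V) = {3,4}

Answer: {3,4}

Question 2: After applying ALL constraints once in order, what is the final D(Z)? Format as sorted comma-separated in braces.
Constraint 1 (V + Z = W) on D(V)={3,4,8,10} D(Z)={3,4,5,6,8,10} D(W)={3,4,5,8,9,10}: V {3,4,8,10}->{3,4}; Z {3,4,5,6,8,10}->{4,5,6}; W {3,4,5,8,9,10}->{8,9,10}
Constraint 2 (V != Z) on D(V)={3,4} D(Z)={4,5,6}: no change
Constraint 3 (V < Z) on D(V)={3,4} D(Z)={4,5,6}: no change
So after all 3 constraints: D(Z) = {4,5,6}

Answer: {4,5,6}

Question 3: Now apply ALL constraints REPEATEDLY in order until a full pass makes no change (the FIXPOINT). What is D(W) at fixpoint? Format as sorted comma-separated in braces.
Answer: {8,9,10}

Derivation:
pass 0 (initial): D(W)={3,4,5,8,9,10}
pass 1: V {3,4,8,10}->{3,4}; W {3,4,5,8,9,10}->{8,9,10}; Z {3,4,5,6,8,10}->{4,5,6}
pass 2: no change
Fixpoint after 2 passes: D(W) = {8,9,10}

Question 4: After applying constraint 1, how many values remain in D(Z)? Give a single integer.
Answer: 3

Derivation:
Constraint 1 (V + Z = W) on D(V)={3,4,8,10} D(Z)={3,4,5,6,8,10} D(W)={3,4,5,8,9,10}: V {3,4,8,10}->{3,4}; Z {3,4,5,6,8,10}->{4,5,6}; W {3,4,5,8,9,10}->{8,9,10}
So after constraint 1: D(Z)={4,5,6}, size = 3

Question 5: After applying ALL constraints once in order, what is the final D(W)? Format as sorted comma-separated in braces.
Constraint 1 (V + Z = W) on D(V)={3,4,8,10} D(Z)={3,4,5,6,8,10} D(W)={3,4,5,8,9,10}: V {3,4,8,10}->{3,4}; Z {3,4,5,6,8,10}->{4,5,6}; W {3,4,5,8,9,10}->{8,9,10}
Constraint 2 (V != Z) on D(V)={3,4} D(Z)={4,5,6}: no change
Constraint 3 (V < Z) on D(V)={3,4} D(Z)={4,5,6}: no change
So after all 3 constraints: D(W) = {8,9,10}

Answer: {8,9,10}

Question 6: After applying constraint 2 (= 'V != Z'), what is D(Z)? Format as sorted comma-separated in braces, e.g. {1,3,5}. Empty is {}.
Constraint 1 (V + Z = W) on D(V)={3,4,8,10} D(Z)={3,4,5,6,8,10} D(W)={3,4,5,8,9,10}: V {3,4,8,10}->{3,4}; Z {3,4,5,6,8,10}->{4,5,6}; W {3,4,5,8,9,10}->{8,9,10}
Constraint 2 (V != Z) on D(V)={3,4} D(Z)={4,5,6}: no change
So after constraint 2: D(Z) = {4,5,6}

Answer: {4,5,6}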